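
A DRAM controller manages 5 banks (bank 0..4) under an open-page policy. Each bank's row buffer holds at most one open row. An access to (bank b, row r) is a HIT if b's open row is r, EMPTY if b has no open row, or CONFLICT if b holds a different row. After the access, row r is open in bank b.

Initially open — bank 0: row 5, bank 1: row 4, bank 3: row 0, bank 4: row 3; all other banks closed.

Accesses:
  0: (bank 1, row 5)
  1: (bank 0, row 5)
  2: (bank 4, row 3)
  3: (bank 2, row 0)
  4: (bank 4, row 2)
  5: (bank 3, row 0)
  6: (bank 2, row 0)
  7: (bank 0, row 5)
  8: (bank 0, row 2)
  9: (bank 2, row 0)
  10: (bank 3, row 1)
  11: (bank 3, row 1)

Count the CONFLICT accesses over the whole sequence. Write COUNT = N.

#0 (1,5) C  (was 4)
#1 (0,5) H  (was 5)
#2 (4,3) H  (was 3)
#3 (2,0) E
#4 (4,2) C  (was 3)
#5 (3,0) H  (was 0)
#6 (2,0) H  (was 0)
#7 (0,5) H  (was 5)
#8 (0,2) C  (was 5)
#9 (2,0) H  (was 0)
#10 (3,1) C  (was 0)
#11 (3,1) H  (was 1)

COUNT = 4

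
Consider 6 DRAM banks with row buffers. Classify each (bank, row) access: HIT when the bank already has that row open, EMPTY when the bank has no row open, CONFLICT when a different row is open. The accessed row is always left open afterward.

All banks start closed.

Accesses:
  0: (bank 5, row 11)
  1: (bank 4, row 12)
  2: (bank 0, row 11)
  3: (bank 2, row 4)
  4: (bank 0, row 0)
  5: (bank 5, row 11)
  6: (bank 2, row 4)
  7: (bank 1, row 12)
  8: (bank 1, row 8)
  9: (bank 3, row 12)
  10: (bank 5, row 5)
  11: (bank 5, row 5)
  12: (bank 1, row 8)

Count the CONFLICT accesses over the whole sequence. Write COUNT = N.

COUNT = 3

#0 (5,11) E
#1 (4,12) E
#2 (0,11) E
#3 (2,4) E
#4 (0,0) C  (was 11)
#5 (5,11) H  (was 11)
#6 (2,4) H  (was 4)
#7 (1,12) E
#8 (1,8) C  (was 12)
#9 (3,12) E
#10 (5,5) C  (was 11)
#11 (5,5) H  (was 5)
#12 (1,8) H  (was 8)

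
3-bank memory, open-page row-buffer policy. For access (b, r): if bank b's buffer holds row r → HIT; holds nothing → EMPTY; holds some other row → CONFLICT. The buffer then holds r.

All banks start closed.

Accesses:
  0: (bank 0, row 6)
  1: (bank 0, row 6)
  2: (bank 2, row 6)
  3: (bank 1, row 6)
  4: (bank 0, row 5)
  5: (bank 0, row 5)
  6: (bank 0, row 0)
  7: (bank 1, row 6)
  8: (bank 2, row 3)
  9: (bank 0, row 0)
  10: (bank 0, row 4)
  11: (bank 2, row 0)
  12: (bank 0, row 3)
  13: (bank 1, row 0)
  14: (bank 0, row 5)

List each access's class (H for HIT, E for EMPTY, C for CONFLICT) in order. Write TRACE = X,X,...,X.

  [0] b0 r6: no row ⇒ E
  [1] b0 r6: had r6 ⇒ H
  [2] b2 r6: no row ⇒ E
  [3] b1 r6: no row ⇒ E
  [4] b0 r5: had r6 ⇒ C
  [5] b0 r5: had r5 ⇒ H
  [6] b0 r0: had r5 ⇒ C
  [7] b1 r6: had r6 ⇒ H
  [8] b2 r3: had r6 ⇒ C
  [9] b0 r0: had r0 ⇒ H
  [10] b0 r4: had r0 ⇒ C
  [11] b2 r0: had r3 ⇒ C
  [12] b0 r3: had r4 ⇒ C
  [13] b1 r0: had r6 ⇒ C
  [14] b0 r5: had r3 ⇒ C

TRACE = E,H,E,E,C,H,C,H,C,H,C,C,C,C,C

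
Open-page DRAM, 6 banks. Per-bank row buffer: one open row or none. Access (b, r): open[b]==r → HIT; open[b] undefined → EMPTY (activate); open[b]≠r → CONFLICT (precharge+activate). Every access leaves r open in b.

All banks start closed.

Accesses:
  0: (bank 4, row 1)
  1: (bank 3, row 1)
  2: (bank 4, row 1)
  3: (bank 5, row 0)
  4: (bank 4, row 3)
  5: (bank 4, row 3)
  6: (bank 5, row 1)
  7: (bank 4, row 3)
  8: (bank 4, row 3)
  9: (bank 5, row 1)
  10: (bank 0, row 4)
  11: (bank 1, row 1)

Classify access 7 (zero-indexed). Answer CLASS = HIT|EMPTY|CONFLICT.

0: bank 4 row 1 — prev None → EMPTY
1: bank 3 row 1 — prev None → EMPTY
2: bank 4 row 1 — prev 1 → HIT
3: bank 5 row 0 — prev None → EMPTY
4: bank 4 row 3 — prev 1 → CONFLICT
5: bank 4 row 3 — prev 3 → HIT
6: bank 5 row 1 — prev 0 → CONFLICT
7: bank 4 row 3 — prev 3 → HIT
8: bank 4 row 3 — prev 3 → HIT
9: bank 5 row 1 — prev 1 → HIT
10: bank 0 row 4 — prev None → EMPTY
11: bank 1 row 1 — prev None → EMPTY

CLASS = HIT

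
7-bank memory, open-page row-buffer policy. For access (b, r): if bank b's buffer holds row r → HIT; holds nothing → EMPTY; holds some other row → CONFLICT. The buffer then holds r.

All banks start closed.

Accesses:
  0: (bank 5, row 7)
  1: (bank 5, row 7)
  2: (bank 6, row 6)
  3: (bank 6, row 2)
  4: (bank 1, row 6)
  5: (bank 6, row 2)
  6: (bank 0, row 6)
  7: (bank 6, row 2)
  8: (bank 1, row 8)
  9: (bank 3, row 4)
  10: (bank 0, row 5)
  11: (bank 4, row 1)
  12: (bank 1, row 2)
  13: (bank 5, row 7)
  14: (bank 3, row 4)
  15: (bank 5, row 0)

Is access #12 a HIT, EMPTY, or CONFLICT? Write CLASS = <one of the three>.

step 0: bank5 None->7 [EMPTY]
step 1: bank5 7->7 [HIT]
step 2: bank6 None->6 [EMPTY]
step 3: bank6 6->2 [CONFLICT]
step 4: bank1 None->6 [EMPTY]
step 5: bank6 2->2 [HIT]
step 6: bank0 None->6 [EMPTY]
step 7: bank6 2->2 [HIT]
step 8: bank1 6->8 [CONFLICT]
step 9: bank3 None->4 [EMPTY]
step 10: bank0 6->5 [CONFLICT]
step 11: bank4 None->1 [EMPTY]
step 12: bank1 8->2 [CONFLICT]
step 13: bank5 7->7 [HIT]
step 14: bank3 4->4 [HIT]
step 15: bank5 7->0 [CONFLICT]

CLASS = CONFLICT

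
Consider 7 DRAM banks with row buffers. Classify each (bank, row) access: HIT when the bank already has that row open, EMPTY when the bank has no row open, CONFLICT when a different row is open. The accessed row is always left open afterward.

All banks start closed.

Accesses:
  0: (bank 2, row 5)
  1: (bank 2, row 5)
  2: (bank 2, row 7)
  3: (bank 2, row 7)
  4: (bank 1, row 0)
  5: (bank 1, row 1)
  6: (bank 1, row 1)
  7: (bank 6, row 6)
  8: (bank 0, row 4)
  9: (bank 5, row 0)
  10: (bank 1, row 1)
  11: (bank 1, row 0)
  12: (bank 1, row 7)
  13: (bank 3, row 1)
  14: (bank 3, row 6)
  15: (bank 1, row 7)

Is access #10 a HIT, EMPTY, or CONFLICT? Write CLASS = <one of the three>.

CLASS = HIT

step 0: bank2 None->5 [EMPTY]
step 1: bank2 5->5 [HIT]
step 2: bank2 5->7 [CONFLICT]
step 3: bank2 7->7 [HIT]
step 4: bank1 None->0 [EMPTY]
step 5: bank1 0->1 [CONFLICT]
step 6: bank1 1->1 [HIT]
step 7: bank6 None->6 [EMPTY]
step 8: bank0 None->4 [EMPTY]
step 9: bank5 None->0 [EMPTY]
step 10: bank1 1->1 [HIT]
step 11: bank1 1->0 [CONFLICT]
step 12: bank1 0->7 [CONFLICT]
step 13: bank3 None->1 [EMPTY]
step 14: bank3 1->6 [CONFLICT]
step 15: bank1 7->7 [HIT]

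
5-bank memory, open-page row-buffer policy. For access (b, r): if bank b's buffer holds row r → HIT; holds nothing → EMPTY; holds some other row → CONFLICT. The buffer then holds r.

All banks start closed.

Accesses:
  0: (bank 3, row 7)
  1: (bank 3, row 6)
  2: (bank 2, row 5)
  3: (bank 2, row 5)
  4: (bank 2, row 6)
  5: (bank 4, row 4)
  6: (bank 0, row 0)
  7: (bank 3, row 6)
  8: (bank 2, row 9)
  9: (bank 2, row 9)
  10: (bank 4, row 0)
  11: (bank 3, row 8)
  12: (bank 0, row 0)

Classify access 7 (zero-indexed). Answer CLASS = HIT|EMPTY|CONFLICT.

CLASS = HIT

0: bank 3 row 7 — prev None → EMPTY
1: bank 3 row 6 — prev 7 → CONFLICT
2: bank 2 row 5 — prev None → EMPTY
3: bank 2 row 5 — prev 5 → HIT
4: bank 2 row 6 — prev 5 → CONFLICT
5: bank 4 row 4 — prev None → EMPTY
6: bank 0 row 0 — prev None → EMPTY
7: bank 3 row 6 — prev 6 → HIT
8: bank 2 row 9 — prev 6 → CONFLICT
9: bank 2 row 9 — prev 9 → HIT
10: bank 4 row 0 — prev 4 → CONFLICT
11: bank 3 row 8 — prev 6 → CONFLICT
12: bank 0 row 0 — prev 0 → HIT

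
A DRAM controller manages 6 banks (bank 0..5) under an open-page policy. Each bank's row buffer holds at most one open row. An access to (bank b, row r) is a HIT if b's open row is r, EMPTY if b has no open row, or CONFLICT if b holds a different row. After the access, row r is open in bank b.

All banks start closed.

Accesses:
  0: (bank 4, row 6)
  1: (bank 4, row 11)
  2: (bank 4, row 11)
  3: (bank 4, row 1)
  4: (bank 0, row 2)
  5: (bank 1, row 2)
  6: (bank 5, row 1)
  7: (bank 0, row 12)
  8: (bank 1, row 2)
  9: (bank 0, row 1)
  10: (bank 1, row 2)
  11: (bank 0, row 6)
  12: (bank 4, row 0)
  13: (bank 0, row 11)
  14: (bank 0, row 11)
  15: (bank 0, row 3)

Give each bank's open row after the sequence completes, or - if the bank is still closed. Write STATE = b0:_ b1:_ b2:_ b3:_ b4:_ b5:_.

STATE = b0:3 b1:2 b2:- b3:- b4:0 b5:1

0: bank 4 row 6 — prev None → EMPTY
1: bank 4 row 11 — prev 6 → CONFLICT
2: bank 4 row 11 — prev 11 → HIT
3: bank 4 row 1 — prev 11 → CONFLICT
4: bank 0 row 2 — prev None → EMPTY
5: bank 1 row 2 — prev None → EMPTY
6: bank 5 row 1 — prev None → EMPTY
7: bank 0 row 12 — prev 2 → CONFLICT
8: bank 1 row 2 — prev 2 → HIT
9: bank 0 row 1 — prev 12 → CONFLICT
10: bank 1 row 2 — prev 2 → HIT
11: bank 0 row 6 — prev 1 → CONFLICT
12: bank 4 row 0 — prev 1 → CONFLICT
13: bank 0 row 11 — prev 6 → CONFLICT
14: bank 0 row 11 — prev 11 → HIT
15: bank 0 row 3 — prev 11 → CONFLICT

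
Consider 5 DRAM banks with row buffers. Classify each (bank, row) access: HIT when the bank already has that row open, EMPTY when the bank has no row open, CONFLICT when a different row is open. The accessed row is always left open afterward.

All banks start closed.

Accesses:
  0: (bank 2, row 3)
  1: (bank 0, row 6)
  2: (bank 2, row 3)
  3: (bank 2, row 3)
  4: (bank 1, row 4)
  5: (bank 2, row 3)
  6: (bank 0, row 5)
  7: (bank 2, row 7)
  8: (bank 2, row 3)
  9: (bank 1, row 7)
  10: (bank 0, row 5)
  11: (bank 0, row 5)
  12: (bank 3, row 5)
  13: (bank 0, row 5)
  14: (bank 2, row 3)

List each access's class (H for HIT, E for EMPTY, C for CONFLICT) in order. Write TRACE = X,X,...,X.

TRACE = E,E,H,H,E,H,C,C,C,C,H,H,E,H,H

0: bank 2 row 3 — prev None → EMPTY
1: bank 0 row 6 — prev None → EMPTY
2: bank 2 row 3 — prev 3 → HIT
3: bank 2 row 3 — prev 3 → HIT
4: bank 1 row 4 — prev None → EMPTY
5: bank 2 row 3 — prev 3 → HIT
6: bank 0 row 5 — prev 6 → CONFLICT
7: bank 2 row 7 — prev 3 → CONFLICT
8: bank 2 row 3 — prev 7 → CONFLICT
9: bank 1 row 7 — prev 4 → CONFLICT
10: bank 0 row 5 — prev 5 → HIT
11: bank 0 row 5 — prev 5 → HIT
12: bank 3 row 5 — prev None → EMPTY
13: bank 0 row 5 — prev 5 → HIT
14: bank 2 row 3 — prev 3 → HIT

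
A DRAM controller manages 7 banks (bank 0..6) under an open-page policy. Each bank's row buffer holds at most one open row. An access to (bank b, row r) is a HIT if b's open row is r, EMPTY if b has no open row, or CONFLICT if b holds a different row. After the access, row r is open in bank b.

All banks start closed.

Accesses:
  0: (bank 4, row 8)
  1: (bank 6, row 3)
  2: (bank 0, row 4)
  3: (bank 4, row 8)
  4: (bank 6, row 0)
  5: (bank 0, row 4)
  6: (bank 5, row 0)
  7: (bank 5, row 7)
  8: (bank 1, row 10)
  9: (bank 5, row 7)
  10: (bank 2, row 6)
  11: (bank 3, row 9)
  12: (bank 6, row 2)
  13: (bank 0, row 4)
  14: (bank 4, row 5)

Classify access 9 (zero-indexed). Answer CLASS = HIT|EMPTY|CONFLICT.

step 0: bank4 None->8 [EMPTY]
step 1: bank6 None->3 [EMPTY]
step 2: bank0 None->4 [EMPTY]
step 3: bank4 8->8 [HIT]
step 4: bank6 3->0 [CONFLICT]
step 5: bank0 4->4 [HIT]
step 6: bank5 None->0 [EMPTY]
step 7: bank5 0->7 [CONFLICT]
step 8: bank1 None->10 [EMPTY]
step 9: bank5 7->7 [HIT]
step 10: bank2 None->6 [EMPTY]
step 11: bank3 None->9 [EMPTY]
step 12: bank6 0->2 [CONFLICT]
step 13: bank0 4->4 [HIT]
step 14: bank4 8->5 [CONFLICT]

CLASS = HIT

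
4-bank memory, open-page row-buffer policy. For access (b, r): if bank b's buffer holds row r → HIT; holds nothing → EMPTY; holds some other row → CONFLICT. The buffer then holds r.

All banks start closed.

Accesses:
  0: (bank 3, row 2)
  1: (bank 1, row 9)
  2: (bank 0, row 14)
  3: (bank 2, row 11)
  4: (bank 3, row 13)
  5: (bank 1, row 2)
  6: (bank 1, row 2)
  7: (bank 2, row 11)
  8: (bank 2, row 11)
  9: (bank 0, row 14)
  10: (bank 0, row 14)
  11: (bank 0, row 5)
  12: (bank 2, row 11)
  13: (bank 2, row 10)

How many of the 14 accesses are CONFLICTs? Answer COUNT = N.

COUNT = 4

#0 (3,2) E
#1 (1,9) E
#2 (0,14) E
#3 (2,11) E
#4 (3,13) C  (was 2)
#5 (1,2) C  (was 9)
#6 (1,2) H  (was 2)
#7 (2,11) H  (was 11)
#8 (2,11) H  (was 11)
#9 (0,14) H  (was 14)
#10 (0,14) H  (was 14)
#11 (0,5) C  (was 14)
#12 (2,11) H  (was 11)
#13 (2,10) C  (was 11)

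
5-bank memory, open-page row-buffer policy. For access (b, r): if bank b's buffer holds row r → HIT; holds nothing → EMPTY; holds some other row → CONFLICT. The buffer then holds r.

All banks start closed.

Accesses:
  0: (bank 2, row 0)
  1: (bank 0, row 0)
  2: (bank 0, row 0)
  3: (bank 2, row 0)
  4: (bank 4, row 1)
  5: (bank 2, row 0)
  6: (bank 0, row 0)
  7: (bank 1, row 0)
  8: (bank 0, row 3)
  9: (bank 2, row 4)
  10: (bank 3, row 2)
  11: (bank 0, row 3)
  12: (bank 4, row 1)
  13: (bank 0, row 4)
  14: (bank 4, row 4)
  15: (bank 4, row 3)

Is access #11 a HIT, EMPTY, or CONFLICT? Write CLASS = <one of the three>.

step 0: bank2 None->0 [EMPTY]
step 1: bank0 None->0 [EMPTY]
step 2: bank0 0->0 [HIT]
step 3: bank2 0->0 [HIT]
step 4: bank4 None->1 [EMPTY]
step 5: bank2 0->0 [HIT]
step 6: bank0 0->0 [HIT]
step 7: bank1 None->0 [EMPTY]
step 8: bank0 0->3 [CONFLICT]
step 9: bank2 0->4 [CONFLICT]
step 10: bank3 None->2 [EMPTY]
step 11: bank0 3->3 [HIT]
step 12: bank4 1->1 [HIT]
step 13: bank0 3->4 [CONFLICT]
step 14: bank4 1->4 [CONFLICT]
step 15: bank4 4->3 [CONFLICT]

CLASS = HIT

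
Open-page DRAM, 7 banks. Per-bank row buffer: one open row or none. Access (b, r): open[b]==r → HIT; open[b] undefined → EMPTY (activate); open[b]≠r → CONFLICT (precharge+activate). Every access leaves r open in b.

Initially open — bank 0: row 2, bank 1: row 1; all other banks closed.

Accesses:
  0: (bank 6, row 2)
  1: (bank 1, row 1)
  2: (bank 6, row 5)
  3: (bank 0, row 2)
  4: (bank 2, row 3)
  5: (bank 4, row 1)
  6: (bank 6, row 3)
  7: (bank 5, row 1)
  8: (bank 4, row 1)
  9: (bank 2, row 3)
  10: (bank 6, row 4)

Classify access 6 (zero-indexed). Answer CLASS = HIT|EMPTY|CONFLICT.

CLASS = CONFLICT

step 0: bank6 None->2 [EMPTY]
step 1: bank1 1->1 [HIT]
step 2: bank6 2->5 [CONFLICT]
step 3: bank0 2->2 [HIT]
step 4: bank2 None->3 [EMPTY]
step 5: bank4 None->1 [EMPTY]
step 6: bank6 5->3 [CONFLICT]
step 7: bank5 None->1 [EMPTY]
step 8: bank4 1->1 [HIT]
step 9: bank2 3->3 [HIT]
step 10: bank6 3->4 [CONFLICT]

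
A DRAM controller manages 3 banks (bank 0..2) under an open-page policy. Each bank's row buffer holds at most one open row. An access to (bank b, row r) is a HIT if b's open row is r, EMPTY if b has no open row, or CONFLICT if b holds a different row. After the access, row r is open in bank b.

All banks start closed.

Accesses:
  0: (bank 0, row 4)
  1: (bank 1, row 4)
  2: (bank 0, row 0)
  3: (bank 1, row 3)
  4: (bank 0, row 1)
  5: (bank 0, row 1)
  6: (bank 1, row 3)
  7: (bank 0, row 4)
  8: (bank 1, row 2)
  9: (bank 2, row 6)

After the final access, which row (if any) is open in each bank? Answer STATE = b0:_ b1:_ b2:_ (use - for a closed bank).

0: bank 0 row 4 — prev None → EMPTY
1: bank 1 row 4 — prev None → EMPTY
2: bank 0 row 0 — prev 4 → CONFLICT
3: bank 1 row 3 — prev 4 → CONFLICT
4: bank 0 row 1 — prev 0 → CONFLICT
5: bank 0 row 1 — prev 1 → HIT
6: bank 1 row 3 — prev 3 → HIT
7: bank 0 row 4 — prev 1 → CONFLICT
8: bank 1 row 2 — prev 3 → CONFLICT
9: bank 2 row 6 — prev None → EMPTY

STATE = b0:4 b1:2 b2:6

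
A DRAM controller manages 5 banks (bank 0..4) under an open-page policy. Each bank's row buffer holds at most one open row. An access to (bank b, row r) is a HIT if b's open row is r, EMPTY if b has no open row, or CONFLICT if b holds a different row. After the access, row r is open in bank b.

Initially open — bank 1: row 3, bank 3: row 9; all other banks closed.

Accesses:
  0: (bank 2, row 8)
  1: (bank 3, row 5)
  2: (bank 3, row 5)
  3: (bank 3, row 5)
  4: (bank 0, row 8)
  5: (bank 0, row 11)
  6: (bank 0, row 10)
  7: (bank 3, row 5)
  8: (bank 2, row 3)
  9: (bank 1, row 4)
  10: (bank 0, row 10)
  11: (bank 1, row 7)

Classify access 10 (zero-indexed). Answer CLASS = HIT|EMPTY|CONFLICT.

CLASS = HIT

0: bank 2 row 8 — prev None → EMPTY
1: bank 3 row 5 — prev 9 → CONFLICT
2: bank 3 row 5 — prev 5 → HIT
3: bank 3 row 5 — prev 5 → HIT
4: bank 0 row 8 — prev None → EMPTY
5: bank 0 row 11 — prev 8 → CONFLICT
6: bank 0 row 10 — prev 11 → CONFLICT
7: bank 3 row 5 — prev 5 → HIT
8: bank 2 row 3 — prev 8 → CONFLICT
9: bank 1 row 4 — prev 3 → CONFLICT
10: bank 0 row 10 — prev 10 → HIT
11: bank 1 row 7 — prev 4 → CONFLICT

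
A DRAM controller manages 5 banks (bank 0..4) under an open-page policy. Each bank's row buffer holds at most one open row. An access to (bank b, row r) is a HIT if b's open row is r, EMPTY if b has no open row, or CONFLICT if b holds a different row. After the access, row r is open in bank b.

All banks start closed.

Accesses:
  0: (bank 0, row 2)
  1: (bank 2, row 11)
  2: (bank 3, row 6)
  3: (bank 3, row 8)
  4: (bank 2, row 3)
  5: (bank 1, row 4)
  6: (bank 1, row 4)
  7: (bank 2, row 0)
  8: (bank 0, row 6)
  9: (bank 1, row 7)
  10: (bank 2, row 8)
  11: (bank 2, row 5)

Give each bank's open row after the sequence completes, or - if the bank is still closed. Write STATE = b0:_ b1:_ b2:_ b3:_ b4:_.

step 0: bank0 None->2 [EMPTY]
step 1: bank2 None->11 [EMPTY]
step 2: bank3 None->6 [EMPTY]
step 3: bank3 6->8 [CONFLICT]
step 4: bank2 11->3 [CONFLICT]
step 5: bank1 None->4 [EMPTY]
step 6: bank1 4->4 [HIT]
step 7: bank2 3->0 [CONFLICT]
step 8: bank0 2->6 [CONFLICT]
step 9: bank1 4->7 [CONFLICT]
step 10: bank2 0->8 [CONFLICT]
step 11: bank2 8->5 [CONFLICT]

STATE = b0:6 b1:7 b2:5 b3:8 b4:-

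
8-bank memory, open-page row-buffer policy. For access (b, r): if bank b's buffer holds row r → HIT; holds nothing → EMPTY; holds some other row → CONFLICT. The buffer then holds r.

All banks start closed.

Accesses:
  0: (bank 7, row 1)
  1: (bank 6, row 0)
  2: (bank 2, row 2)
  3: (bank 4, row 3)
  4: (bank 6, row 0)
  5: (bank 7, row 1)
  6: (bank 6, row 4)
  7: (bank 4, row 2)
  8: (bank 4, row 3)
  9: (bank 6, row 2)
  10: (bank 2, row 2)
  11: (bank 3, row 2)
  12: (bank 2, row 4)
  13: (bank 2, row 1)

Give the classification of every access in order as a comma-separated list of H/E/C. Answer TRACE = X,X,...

TRACE = E,E,E,E,H,H,C,C,C,C,H,E,C,C

#0 (7,1) E
#1 (6,0) E
#2 (2,2) E
#3 (4,3) E
#4 (6,0) H  (was 0)
#5 (7,1) H  (was 1)
#6 (6,4) C  (was 0)
#7 (4,2) C  (was 3)
#8 (4,3) C  (was 2)
#9 (6,2) C  (was 4)
#10 (2,2) H  (was 2)
#11 (3,2) E
#12 (2,4) C  (was 2)
#13 (2,1) C  (was 4)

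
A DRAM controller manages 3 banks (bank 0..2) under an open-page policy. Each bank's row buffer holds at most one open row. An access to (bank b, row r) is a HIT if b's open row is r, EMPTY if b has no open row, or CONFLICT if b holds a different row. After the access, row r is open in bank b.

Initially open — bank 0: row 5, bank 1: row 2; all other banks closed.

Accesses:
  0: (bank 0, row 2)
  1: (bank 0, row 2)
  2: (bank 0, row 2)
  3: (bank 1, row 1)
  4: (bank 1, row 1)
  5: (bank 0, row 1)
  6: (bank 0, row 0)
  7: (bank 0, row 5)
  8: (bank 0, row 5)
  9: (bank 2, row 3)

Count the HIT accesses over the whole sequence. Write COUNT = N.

COUNT = 4

#0 (0,2) C  (was 5)
#1 (0,2) H  (was 2)
#2 (0,2) H  (was 2)
#3 (1,1) C  (was 2)
#4 (1,1) H  (was 1)
#5 (0,1) C  (was 2)
#6 (0,0) C  (was 1)
#7 (0,5) C  (was 0)
#8 (0,5) H  (was 5)
#9 (2,3) E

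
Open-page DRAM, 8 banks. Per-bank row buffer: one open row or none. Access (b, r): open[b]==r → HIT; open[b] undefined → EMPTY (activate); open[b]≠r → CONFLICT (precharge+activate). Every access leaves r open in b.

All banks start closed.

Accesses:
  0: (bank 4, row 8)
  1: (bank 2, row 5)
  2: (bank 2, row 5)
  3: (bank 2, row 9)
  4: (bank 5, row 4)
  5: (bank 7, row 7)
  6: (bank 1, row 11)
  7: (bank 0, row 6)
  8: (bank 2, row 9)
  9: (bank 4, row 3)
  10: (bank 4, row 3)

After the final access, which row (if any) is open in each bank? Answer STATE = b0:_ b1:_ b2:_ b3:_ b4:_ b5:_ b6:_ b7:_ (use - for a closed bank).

  [0] b4 r8: no row ⇒ E
  [1] b2 r5: no row ⇒ E
  [2] b2 r5: had r5 ⇒ H
  [3] b2 r9: had r5 ⇒ C
  [4] b5 r4: no row ⇒ E
  [5] b7 r7: no row ⇒ E
  [6] b1 r11: no row ⇒ E
  [7] b0 r6: no row ⇒ E
  [8] b2 r9: had r9 ⇒ H
  [9] b4 r3: had r8 ⇒ C
  [10] b4 r3: had r3 ⇒ H

STATE = b0:6 b1:11 b2:9 b3:- b4:3 b5:4 b6:- b7:7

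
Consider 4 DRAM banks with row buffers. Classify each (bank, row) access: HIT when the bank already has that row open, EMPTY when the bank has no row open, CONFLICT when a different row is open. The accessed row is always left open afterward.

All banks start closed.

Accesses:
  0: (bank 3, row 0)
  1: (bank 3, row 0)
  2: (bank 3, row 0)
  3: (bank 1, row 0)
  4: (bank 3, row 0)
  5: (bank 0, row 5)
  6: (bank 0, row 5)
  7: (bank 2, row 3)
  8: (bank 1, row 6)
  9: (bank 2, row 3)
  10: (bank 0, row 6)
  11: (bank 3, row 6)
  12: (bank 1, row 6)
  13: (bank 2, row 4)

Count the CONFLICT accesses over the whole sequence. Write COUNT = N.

COUNT = 4

0: bank 3 row 0 — prev None → EMPTY
1: bank 3 row 0 — prev 0 → HIT
2: bank 3 row 0 — prev 0 → HIT
3: bank 1 row 0 — prev None → EMPTY
4: bank 3 row 0 — prev 0 → HIT
5: bank 0 row 5 — prev None → EMPTY
6: bank 0 row 5 — prev 5 → HIT
7: bank 2 row 3 — prev None → EMPTY
8: bank 1 row 6 — prev 0 → CONFLICT
9: bank 2 row 3 — prev 3 → HIT
10: bank 0 row 6 — prev 5 → CONFLICT
11: bank 3 row 6 — prev 0 → CONFLICT
12: bank 1 row 6 — prev 6 → HIT
13: bank 2 row 4 — prev 3 → CONFLICT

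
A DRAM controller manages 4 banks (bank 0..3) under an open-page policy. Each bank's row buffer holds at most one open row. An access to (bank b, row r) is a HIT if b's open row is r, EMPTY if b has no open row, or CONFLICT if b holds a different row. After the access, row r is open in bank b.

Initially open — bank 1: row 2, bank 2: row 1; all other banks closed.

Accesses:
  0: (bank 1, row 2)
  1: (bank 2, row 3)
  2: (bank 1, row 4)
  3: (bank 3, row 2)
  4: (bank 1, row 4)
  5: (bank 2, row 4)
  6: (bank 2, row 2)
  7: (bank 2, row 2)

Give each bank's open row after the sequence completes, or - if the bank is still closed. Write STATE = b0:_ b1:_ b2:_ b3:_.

#0 (1,2) H  (was 2)
#1 (2,3) C  (was 1)
#2 (1,4) C  (was 2)
#3 (3,2) E
#4 (1,4) H  (was 4)
#5 (2,4) C  (was 3)
#6 (2,2) C  (was 4)
#7 (2,2) H  (was 2)

STATE = b0:- b1:4 b2:2 b3:2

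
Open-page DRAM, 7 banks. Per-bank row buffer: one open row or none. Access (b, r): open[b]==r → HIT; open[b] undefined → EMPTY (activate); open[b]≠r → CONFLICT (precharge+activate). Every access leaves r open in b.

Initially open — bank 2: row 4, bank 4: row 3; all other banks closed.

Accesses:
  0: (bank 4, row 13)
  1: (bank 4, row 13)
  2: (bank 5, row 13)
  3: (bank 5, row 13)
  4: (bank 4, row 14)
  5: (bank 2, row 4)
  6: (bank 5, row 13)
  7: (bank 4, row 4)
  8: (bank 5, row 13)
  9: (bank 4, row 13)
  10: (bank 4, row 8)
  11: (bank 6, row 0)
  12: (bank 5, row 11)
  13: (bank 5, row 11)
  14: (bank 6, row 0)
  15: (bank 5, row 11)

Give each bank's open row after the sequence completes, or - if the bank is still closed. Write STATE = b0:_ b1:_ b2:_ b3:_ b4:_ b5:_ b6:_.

STATE = b0:- b1:- b2:4 b3:- b4:8 b5:11 b6:0

#0 (4,13) C  (was 3)
#1 (4,13) H  (was 13)
#2 (5,13) E
#3 (5,13) H  (was 13)
#4 (4,14) C  (was 13)
#5 (2,4) H  (was 4)
#6 (5,13) H  (was 13)
#7 (4,4) C  (was 14)
#8 (5,13) H  (was 13)
#9 (4,13) C  (was 4)
#10 (4,8) C  (was 13)
#11 (6,0) E
#12 (5,11) C  (was 13)
#13 (5,11) H  (was 11)
#14 (6,0) H  (was 0)
#15 (5,11) H  (was 11)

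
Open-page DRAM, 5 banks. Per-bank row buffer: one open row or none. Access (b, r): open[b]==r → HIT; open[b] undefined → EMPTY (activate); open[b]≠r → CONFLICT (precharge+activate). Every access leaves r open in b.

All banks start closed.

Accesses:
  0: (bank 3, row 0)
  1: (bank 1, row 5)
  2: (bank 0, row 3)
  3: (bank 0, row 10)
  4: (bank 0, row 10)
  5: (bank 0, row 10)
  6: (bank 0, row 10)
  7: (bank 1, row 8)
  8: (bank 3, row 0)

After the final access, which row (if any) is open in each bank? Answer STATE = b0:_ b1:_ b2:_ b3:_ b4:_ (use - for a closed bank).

STATE = b0:10 b1:8 b2:- b3:0 b4:-

0: bank 3 row 0 — prev None → EMPTY
1: bank 1 row 5 — prev None → EMPTY
2: bank 0 row 3 — prev None → EMPTY
3: bank 0 row 10 — prev 3 → CONFLICT
4: bank 0 row 10 — prev 10 → HIT
5: bank 0 row 10 — prev 10 → HIT
6: bank 0 row 10 — prev 10 → HIT
7: bank 1 row 8 — prev 5 → CONFLICT
8: bank 3 row 0 — prev 0 → HIT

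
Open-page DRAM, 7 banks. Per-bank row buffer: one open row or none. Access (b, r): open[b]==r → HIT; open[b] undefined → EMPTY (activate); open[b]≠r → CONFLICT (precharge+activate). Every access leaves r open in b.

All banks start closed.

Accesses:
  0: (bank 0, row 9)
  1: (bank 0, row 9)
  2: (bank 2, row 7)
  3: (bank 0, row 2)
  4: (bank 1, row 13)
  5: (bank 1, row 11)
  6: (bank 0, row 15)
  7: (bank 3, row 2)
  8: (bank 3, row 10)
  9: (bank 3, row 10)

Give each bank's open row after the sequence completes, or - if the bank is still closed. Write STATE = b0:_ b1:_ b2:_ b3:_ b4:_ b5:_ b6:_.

#0 (0,9) E
#1 (0,9) H  (was 9)
#2 (2,7) E
#3 (0,2) C  (was 9)
#4 (1,13) E
#5 (1,11) C  (was 13)
#6 (0,15) C  (was 2)
#7 (3,2) E
#8 (3,10) C  (was 2)
#9 (3,10) H  (was 10)

STATE = b0:15 b1:11 b2:7 b3:10 b4:- b5:- b6:-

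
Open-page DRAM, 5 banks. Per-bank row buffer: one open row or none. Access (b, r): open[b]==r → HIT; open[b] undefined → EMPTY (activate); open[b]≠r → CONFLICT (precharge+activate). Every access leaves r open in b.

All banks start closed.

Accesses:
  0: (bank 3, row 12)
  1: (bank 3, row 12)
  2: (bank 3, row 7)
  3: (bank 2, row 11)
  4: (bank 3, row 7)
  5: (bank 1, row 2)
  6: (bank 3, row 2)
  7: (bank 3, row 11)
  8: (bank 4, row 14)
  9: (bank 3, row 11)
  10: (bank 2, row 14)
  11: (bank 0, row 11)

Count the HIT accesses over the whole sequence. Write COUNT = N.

COUNT = 3

0: bank 3 row 12 — prev None → EMPTY
1: bank 3 row 12 — prev 12 → HIT
2: bank 3 row 7 — prev 12 → CONFLICT
3: bank 2 row 11 — prev None → EMPTY
4: bank 3 row 7 — prev 7 → HIT
5: bank 1 row 2 — prev None → EMPTY
6: bank 3 row 2 — prev 7 → CONFLICT
7: bank 3 row 11 — prev 2 → CONFLICT
8: bank 4 row 14 — prev None → EMPTY
9: bank 3 row 11 — prev 11 → HIT
10: bank 2 row 14 — prev 11 → CONFLICT
11: bank 0 row 11 — prev None → EMPTY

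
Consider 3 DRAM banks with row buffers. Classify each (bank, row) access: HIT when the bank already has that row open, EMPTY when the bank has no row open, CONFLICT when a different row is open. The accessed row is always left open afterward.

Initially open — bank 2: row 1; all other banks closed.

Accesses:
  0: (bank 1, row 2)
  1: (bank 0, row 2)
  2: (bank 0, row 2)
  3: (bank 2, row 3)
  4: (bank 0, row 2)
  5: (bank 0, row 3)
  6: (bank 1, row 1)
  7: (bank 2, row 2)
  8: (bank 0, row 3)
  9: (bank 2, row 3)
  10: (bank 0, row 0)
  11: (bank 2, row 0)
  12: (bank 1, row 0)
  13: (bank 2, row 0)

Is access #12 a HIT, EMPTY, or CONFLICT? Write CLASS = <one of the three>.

step 0: bank1 None->2 [EMPTY]
step 1: bank0 None->2 [EMPTY]
step 2: bank0 2->2 [HIT]
step 3: bank2 1->3 [CONFLICT]
step 4: bank0 2->2 [HIT]
step 5: bank0 2->3 [CONFLICT]
step 6: bank1 2->1 [CONFLICT]
step 7: bank2 3->2 [CONFLICT]
step 8: bank0 3->3 [HIT]
step 9: bank2 2->3 [CONFLICT]
step 10: bank0 3->0 [CONFLICT]
step 11: bank2 3->0 [CONFLICT]
step 12: bank1 1->0 [CONFLICT]
step 13: bank2 0->0 [HIT]

CLASS = CONFLICT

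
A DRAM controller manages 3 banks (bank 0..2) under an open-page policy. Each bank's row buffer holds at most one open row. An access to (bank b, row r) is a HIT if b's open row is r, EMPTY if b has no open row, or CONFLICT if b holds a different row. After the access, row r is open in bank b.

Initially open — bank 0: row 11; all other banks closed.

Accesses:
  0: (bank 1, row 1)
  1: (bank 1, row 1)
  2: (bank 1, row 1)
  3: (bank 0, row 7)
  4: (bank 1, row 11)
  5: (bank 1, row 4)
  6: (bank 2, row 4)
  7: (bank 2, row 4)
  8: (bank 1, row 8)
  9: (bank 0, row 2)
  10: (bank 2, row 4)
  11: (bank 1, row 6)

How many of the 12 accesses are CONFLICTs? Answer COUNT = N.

COUNT = 6

0: bank 1 row 1 — prev None → EMPTY
1: bank 1 row 1 — prev 1 → HIT
2: bank 1 row 1 — prev 1 → HIT
3: bank 0 row 7 — prev 11 → CONFLICT
4: bank 1 row 11 — prev 1 → CONFLICT
5: bank 1 row 4 — prev 11 → CONFLICT
6: bank 2 row 4 — prev None → EMPTY
7: bank 2 row 4 — prev 4 → HIT
8: bank 1 row 8 — prev 4 → CONFLICT
9: bank 0 row 2 — prev 7 → CONFLICT
10: bank 2 row 4 — prev 4 → HIT
11: bank 1 row 6 — prev 8 → CONFLICT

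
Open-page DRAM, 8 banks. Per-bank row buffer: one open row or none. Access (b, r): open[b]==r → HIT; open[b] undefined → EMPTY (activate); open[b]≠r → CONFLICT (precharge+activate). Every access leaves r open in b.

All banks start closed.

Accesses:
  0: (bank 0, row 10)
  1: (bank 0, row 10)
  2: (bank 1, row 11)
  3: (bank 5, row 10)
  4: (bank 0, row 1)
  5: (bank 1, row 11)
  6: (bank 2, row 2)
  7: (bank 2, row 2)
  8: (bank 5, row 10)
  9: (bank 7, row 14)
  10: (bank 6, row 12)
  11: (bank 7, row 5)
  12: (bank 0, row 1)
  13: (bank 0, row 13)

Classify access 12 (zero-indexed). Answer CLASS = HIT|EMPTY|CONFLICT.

#0 (0,10) E
#1 (0,10) H  (was 10)
#2 (1,11) E
#3 (5,10) E
#4 (0,1) C  (was 10)
#5 (1,11) H  (was 11)
#6 (2,2) E
#7 (2,2) H  (was 2)
#8 (5,10) H  (was 10)
#9 (7,14) E
#10 (6,12) E
#11 (7,5) C  (was 14)
#12 (0,1) H  (was 1)
#13 (0,13) C  (was 1)

CLASS = HIT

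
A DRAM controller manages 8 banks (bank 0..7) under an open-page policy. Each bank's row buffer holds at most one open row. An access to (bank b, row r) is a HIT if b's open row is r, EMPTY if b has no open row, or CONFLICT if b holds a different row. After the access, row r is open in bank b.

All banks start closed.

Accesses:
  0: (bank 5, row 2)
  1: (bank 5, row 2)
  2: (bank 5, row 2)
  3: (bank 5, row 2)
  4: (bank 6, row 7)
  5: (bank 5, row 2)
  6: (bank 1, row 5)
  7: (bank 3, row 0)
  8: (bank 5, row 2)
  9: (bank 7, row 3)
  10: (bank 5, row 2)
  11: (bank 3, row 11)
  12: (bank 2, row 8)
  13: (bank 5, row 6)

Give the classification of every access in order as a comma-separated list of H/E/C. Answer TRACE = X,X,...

  [0] b5 r2: no row ⇒ E
  [1] b5 r2: had r2 ⇒ H
  [2] b5 r2: had r2 ⇒ H
  [3] b5 r2: had r2 ⇒ H
  [4] b6 r7: no row ⇒ E
  [5] b5 r2: had r2 ⇒ H
  [6] b1 r5: no row ⇒ E
  [7] b3 r0: no row ⇒ E
  [8] b5 r2: had r2 ⇒ H
  [9] b7 r3: no row ⇒ E
  [10] b5 r2: had r2 ⇒ H
  [11] b3 r11: had r0 ⇒ C
  [12] b2 r8: no row ⇒ E
  [13] b5 r6: had r2 ⇒ C

TRACE = E,H,H,H,E,H,E,E,H,E,H,C,E,C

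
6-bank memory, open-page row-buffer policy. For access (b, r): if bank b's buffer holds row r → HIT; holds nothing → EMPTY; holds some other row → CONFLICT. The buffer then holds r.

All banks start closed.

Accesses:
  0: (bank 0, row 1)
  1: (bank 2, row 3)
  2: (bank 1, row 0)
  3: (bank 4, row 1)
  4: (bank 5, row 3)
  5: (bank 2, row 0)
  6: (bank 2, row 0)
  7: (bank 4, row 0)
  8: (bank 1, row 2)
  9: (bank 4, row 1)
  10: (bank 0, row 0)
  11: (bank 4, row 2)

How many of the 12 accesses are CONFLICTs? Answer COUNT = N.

COUNT = 6

  [0] b0 r1: no row ⇒ E
  [1] b2 r3: no row ⇒ E
  [2] b1 r0: no row ⇒ E
  [3] b4 r1: no row ⇒ E
  [4] b5 r3: no row ⇒ E
  [5] b2 r0: had r3 ⇒ C
  [6] b2 r0: had r0 ⇒ H
  [7] b4 r0: had r1 ⇒ C
  [8] b1 r2: had r0 ⇒ C
  [9] b4 r1: had r0 ⇒ C
  [10] b0 r0: had r1 ⇒ C
  [11] b4 r2: had r1 ⇒ C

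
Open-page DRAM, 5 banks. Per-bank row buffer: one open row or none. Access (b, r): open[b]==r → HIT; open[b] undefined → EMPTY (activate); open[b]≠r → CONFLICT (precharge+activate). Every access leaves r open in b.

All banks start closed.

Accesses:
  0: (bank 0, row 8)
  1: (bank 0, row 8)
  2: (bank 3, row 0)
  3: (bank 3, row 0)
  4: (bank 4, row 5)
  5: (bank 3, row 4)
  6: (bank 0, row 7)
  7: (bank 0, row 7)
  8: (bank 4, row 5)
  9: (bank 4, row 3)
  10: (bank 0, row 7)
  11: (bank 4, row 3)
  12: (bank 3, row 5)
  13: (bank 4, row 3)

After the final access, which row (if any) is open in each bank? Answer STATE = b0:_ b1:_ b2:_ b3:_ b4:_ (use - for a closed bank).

STATE = b0:7 b1:- b2:- b3:5 b4:3

step 0: bank0 None->8 [EMPTY]
step 1: bank0 8->8 [HIT]
step 2: bank3 None->0 [EMPTY]
step 3: bank3 0->0 [HIT]
step 4: bank4 None->5 [EMPTY]
step 5: bank3 0->4 [CONFLICT]
step 6: bank0 8->7 [CONFLICT]
step 7: bank0 7->7 [HIT]
step 8: bank4 5->5 [HIT]
step 9: bank4 5->3 [CONFLICT]
step 10: bank0 7->7 [HIT]
step 11: bank4 3->3 [HIT]
step 12: bank3 4->5 [CONFLICT]
step 13: bank4 3->3 [HIT]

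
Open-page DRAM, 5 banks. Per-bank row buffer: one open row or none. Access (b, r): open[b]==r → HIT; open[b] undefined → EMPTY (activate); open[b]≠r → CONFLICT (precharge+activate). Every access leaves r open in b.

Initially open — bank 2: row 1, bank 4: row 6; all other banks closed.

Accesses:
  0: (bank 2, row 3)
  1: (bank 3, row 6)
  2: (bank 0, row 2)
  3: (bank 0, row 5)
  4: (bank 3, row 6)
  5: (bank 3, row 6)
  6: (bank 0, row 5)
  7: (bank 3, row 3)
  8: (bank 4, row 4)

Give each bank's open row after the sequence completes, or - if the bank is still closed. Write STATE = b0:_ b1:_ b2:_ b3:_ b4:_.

step 0: bank2 1->3 [CONFLICT]
step 1: bank3 None->6 [EMPTY]
step 2: bank0 None->2 [EMPTY]
step 3: bank0 2->5 [CONFLICT]
step 4: bank3 6->6 [HIT]
step 5: bank3 6->6 [HIT]
step 6: bank0 5->5 [HIT]
step 7: bank3 6->3 [CONFLICT]
step 8: bank4 6->4 [CONFLICT]

STATE = b0:5 b1:- b2:3 b3:3 b4:4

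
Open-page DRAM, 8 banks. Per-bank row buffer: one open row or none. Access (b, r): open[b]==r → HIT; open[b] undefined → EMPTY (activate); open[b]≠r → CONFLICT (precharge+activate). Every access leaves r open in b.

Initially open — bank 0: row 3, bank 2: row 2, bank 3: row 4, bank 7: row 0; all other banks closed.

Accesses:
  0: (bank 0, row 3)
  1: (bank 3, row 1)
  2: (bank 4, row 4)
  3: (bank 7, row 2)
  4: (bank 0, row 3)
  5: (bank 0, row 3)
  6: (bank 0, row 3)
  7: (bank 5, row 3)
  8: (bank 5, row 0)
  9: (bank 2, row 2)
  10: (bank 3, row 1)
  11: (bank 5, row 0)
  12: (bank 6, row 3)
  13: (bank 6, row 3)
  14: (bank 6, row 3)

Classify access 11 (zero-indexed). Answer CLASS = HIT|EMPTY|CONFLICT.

step 0: bank0 3->3 [HIT]
step 1: bank3 4->1 [CONFLICT]
step 2: bank4 None->4 [EMPTY]
step 3: bank7 0->2 [CONFLICT]
step 4: bank0 3->3 [HIT]
step 5: bank0 3->3 [HIT]
step 6: bank0 3->3 [HIT]
step 7: bank5 None->3 [EMPTY]
step 8: bank5 3->0 [CONFLICT]
step 9: bank2 2->2 [HIT]
step 10: bank3 1->1 [HIT]
step 11: bank5 0->0 [HIT]
step 12: bank6 None->3 [EMPTY]
step 13: bank6 3->3 [HIT]
step 14: bank6 3->3 [HIT]

CLASS = HIT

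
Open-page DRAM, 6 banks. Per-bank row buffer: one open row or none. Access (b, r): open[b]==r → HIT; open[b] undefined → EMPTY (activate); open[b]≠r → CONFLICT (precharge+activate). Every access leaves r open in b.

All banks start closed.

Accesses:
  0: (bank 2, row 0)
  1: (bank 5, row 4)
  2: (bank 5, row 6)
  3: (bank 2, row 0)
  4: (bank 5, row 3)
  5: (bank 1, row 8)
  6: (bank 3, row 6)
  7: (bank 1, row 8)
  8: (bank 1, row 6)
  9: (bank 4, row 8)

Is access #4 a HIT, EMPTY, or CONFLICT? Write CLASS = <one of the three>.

0: bank 2 row 0 — prev None → EMPTY
1: bank 5 row 4 — prev None → EMPTY
2: bank 5 row 6 — prev 4 → CONFLICT
3: bank 2 row 0 — prev 0 → HIT
4: bank 5 row 3 — prev 6 → CONFLICT
5: bank 1 row 8 — prev None → EMPTY
6: bank 3 row 6 — prev None → EMPTY
7: bank 1 row 8 — prev 8 → HIT
8: bank 1 row 6 — prev 8 → CONFLICT
9: bank 4 row 8 — prev None → EMPTY

CLASS = CONFLICT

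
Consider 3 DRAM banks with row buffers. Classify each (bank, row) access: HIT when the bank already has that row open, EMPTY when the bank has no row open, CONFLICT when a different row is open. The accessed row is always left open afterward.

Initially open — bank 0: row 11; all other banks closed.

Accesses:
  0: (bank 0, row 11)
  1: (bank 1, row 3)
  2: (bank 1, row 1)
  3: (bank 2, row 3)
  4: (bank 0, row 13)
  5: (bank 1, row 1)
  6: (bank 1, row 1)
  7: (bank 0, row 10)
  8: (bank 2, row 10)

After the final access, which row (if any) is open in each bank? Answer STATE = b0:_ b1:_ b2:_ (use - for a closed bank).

STATE = b0:10 b1:1 b2:10

#0 (0,11) H  (was 11)
#1 (1,3) E
#2 (1,1) C  (was 3)
#3 (2,3) E
#4 (0,13) C  (was 11)
#5 (1,1) H  (was 1)
#6 (1,1) H  (was 1)
#7 (0,10) C  (was 13)
#8 (2,10) C  (was 3)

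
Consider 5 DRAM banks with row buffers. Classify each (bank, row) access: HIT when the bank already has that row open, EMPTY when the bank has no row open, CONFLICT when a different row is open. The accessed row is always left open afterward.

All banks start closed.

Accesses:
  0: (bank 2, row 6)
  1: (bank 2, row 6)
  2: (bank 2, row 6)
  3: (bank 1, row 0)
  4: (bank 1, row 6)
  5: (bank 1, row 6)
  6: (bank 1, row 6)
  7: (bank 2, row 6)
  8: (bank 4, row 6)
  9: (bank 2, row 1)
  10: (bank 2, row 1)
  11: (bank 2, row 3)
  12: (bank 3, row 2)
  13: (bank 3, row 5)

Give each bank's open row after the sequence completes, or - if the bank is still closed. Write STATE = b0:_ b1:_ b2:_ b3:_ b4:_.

0: bank 2 row 6 — prev None → EMPTY
1: bank 2 row 6 — prev 6 → HIT
2: bank 2 row 6 — prev 6 → HIT
3: bank 1 row 0 — prev None → EMPTY
4: bank 1 row 6 — prev 0 → CONFLICT
5: bank 1 row 6 — prev 6 → HIT
6: bank 1 row 6 — prev 6 → HIT
7: bank 2 row 6 — prev 6 → HIT
8: bank 4 row 6 — prev None → EMPTY
9: bank 2 row 1 — prev 6 → CONFLICT
10: bank 2 row 1 — prev 1 → HIT
11: bank 2 row 3 — prev 1 → CONFLICT
12: bank 3 row 2 — prev None → EMPTY
13: bank 3 row 5 — prev 2 → CONFLICT

STATE = b0:- b1:6 b2:3 b3:5 b4:6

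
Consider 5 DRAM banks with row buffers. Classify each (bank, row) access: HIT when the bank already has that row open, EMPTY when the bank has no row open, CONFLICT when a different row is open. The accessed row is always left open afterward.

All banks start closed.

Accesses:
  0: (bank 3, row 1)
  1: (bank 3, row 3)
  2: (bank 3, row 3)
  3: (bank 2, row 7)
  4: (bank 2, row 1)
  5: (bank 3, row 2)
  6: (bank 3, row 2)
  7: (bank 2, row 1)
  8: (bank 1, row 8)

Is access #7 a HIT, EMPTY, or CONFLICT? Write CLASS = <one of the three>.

CLASS = HIT

  [0] b3 r1: no row ⇒ E
  [1] b3 r3: had r1 ⇒ C
  [2] b3 r3: had r3 ⇒ H
  [3] b2 r7: no row ⇒ E
  [4] b2 r1: had r7 ⇒ C
  [5] b3 r2: had r3 ⇒ C
  [6] b3 r2: had r2 ⇒ H
  [7] b2 r1: had r1 ⇒ H
  [8] b1 r8: no row ⇒ E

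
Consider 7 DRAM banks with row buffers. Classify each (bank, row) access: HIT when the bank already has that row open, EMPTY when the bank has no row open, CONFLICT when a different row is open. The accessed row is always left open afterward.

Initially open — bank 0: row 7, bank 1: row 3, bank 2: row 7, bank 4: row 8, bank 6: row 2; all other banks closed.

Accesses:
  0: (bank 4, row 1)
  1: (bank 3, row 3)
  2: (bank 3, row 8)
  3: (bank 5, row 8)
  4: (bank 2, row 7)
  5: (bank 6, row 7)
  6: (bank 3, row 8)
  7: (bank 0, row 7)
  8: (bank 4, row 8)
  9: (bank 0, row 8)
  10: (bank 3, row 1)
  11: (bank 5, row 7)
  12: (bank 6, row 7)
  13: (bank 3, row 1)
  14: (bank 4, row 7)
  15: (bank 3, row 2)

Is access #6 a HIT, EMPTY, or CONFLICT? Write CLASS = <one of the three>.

#0 (4,1) C  (was 8)
#1 (3,3) E
#2 (3,8) C  (was 3)
#3 (5,8) E
#4 (2,7) H  (was 7)
#5 (6,7) C  (was 2)
#6 (3,8) H  (was 8)
#7 (0,7) H  (was 7)
#8 (4,8) C  (was 1)
#9 (0,8) C  (was 7)
#10 (3,1) C  (was 8)
#11 (5,7) C  (was 8)
#12 (6,7) H  (was 7)
#13 (3,1) H  (was 1)
#14 (4,7) C  (was 8)
#15 (3,2) C  (was 1)

CLASS = HIT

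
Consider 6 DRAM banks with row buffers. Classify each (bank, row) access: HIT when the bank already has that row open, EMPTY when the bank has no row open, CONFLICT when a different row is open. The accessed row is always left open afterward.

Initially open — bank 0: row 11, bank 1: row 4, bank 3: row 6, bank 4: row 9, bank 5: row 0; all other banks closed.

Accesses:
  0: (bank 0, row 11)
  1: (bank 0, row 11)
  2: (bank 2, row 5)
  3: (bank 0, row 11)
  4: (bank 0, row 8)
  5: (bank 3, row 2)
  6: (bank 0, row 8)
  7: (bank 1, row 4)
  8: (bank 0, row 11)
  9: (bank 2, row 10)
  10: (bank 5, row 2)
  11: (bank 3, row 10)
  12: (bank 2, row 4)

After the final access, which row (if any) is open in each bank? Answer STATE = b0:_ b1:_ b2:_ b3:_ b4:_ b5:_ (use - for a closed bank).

#0 (0,11) H  (was 11)
#1 (0,11) H  (was 11)
#2 (2,5) E
#3 (0,11) H  (was 11)
#4 (0,8) C  (was 11)
#5 (3,2) C  (was 6)
#6 (0,8) H  (was 8)
#7 (1,4) H  (was 4)
#8 (0,11) C  (was 8)
#9 (2,10) C  (was 5)
#10 (5,2) C  (was 0)
#11 (3,10) C  (was 2)
#12 (2,4) C  (was 10)

STATE = b0:11 b1:4 b2:4 b3:10 b4:9 b5:2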